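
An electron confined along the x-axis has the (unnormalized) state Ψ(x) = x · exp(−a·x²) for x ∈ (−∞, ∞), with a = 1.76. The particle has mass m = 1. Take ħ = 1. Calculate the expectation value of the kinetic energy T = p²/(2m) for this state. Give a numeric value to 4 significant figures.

2.640

T = −(ħ²/2m) d²/dx², so ⟨T⟩ = −(ħ²/2m) ∫ Ψ*·Ψ'' dx / ∫|Ψ|² dx; with m = 1.
Expand each integrand as polynomial × e^(−2ax²) and use ∫x^(2j)·e^(−2ax²) dx = (2j−1)!!/(4a)^j · √(π/(2a)), odd powers → 0; here √(π/(2a)) = 0.94472. Differentiate with the product rule, d/dx e^(−ax²) = −2ax·e^(−ax²).
State is unnormalized: ∫|Ψ|² dx = 0.13419, and ∫Ψ*·(−ħ²/2m · Ψ'') dx = 0.35427, so ⟨T⟩ = 0.35427 / 0.13419.
⟨T⟩ = 2.6400.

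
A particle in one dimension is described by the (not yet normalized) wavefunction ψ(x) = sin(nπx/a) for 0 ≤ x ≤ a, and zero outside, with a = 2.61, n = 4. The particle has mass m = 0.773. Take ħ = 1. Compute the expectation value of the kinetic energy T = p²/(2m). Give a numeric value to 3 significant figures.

15.0

T = −(ħ²/2m) d²/dx², so ⟨T⟩ = −(ħ²/2m) ∫ ψ*·ψ'' dx / ∫|ψ|² dx; with m = 0.773.
d/dx sin(nπx/a) = (nπ/a)·cos(nπx/a) and d²/dx² sin(nπx/a) = −(nπ/a)²·sin(nπx/a); on 0 ≤ x ≤ a, ∫sin²(nπx/a) dx = a/2 and ∫sin(nπx/a)·cos(nπx/a) dx = 0.
State is unnormalized: ∫|ψ|² dx = 1.3050, and ∫ψ*·(−ħ²/2m · ψ'') dx = 19.568, so ⟨T⟩ = 19.568 / 1.3050.
⟨T⟩ = 14.994.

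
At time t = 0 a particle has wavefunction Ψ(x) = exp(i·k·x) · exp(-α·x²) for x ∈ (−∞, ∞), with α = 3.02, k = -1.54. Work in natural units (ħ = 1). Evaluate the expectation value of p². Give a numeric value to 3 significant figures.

p² Ψ = −ħ² d²Ψ/dx²; ⟨p²⟩ = −ħ² ∫ Ψ*·Ψ'' dx / ∫|Ψ|² dx.
Gaussian moments: ∫x^(2j)·e^(−2αx²) dx = (2j−1)!!/(4α)^j · √(π/(2α)), odd powers integrate to 0; here √(π/(2α)) = 0.72120. Derivatives: Ψ′ = (ik − 2αx)·Ψ, Ψ″ = ((ik − 2αx)² − 2α)·Ψ; the odd-in-x pieces drop out.
State is unnormalized: ∫|Ψ|² dx = 0.72120, and ∫Ψ*·(−ħ² Ψ'') dx = 3.8884, so ⟨p²⟩ = 3.8884 / 0.72120.
⟨p²⟩ = 5.3916.

5.39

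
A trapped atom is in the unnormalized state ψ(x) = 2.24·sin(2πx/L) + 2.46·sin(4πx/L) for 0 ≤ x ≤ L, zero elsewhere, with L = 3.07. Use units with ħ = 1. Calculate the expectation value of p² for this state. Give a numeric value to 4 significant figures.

11.06

p² ψ = −ħ² d²ψ/dx²; ⟨p²⟩ = −ħ² ∫ ψ*·ψ'' dx / ∫|ψ|² dx.
d²/dx² sin(jπx/L) = −(jπ/L)²·sin(jπx/L); on 0 ≤ x ≤ L, ∫sin²(jπx/L) dx = L/2 and ∫sin(jπx/L)·sin(lπx/L) dx = 0 for j ≠ l, so only diagonal terms survive in ∫|ψ|² and ∫ψ·ψ″; ∫ψ·ψ′ dx = [ψ²/2] between the walls = 0.
State is unnormalized: ∫|ψ|² dx = 16.991, and ∫ψ*·(−ħ² ψ'') dx = 187.90, so ⟨p²⟩ = 187.90 / 16.991.
⟨p²⟩ = 11.059.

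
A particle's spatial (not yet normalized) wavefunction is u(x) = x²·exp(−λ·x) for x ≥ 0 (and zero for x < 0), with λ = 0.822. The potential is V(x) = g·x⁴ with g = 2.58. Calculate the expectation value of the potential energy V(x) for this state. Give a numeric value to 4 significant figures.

593.4

⟨V⟩ = ∫ V(x)·|u|² dx / ∫|u|² dx.
Every integrand reduces to terms xʲ·e^(−2λx) on [0, ∞); use ∫₀^∞ xʲ·e^(−2λx) dx = j!/(2λ)^(j+1).
State is unnormalized: ∫|u|² dx = 1.9985, and ∫u*·V(x)·u dx = 1185.8, so ⟨V⟩ = 1185.8 / 1.9985.
⟨V⟩ = 593.36.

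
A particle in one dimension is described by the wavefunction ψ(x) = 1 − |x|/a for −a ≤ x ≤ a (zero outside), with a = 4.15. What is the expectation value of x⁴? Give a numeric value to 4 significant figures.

⟨x⁴⟩ = ∫ x⁴·|ψ|² dx / ∫|ψ|² dx (integrals over the domain).
ψ is even, so ∫ over [−a, a] = 2∫₀ᵃ with ψ = 1 − x/a there: ∫₀ᵃ (1 − x/a)² dx = a/3, ∫₀ᵃ x²(1 − x/a)² dx = a³/30, ∫₀ᵃ x⁴(1 − x/a)² dx = a⁵/105.
State is unnormalized: ∫|ψ|² dx = 2.7667, and ∫ψ*·x⁴·ψ dx = 23.447, so ⟨x⁴⟩ = 23.447 / 2.7667.
⟨x⁴⟩ = 8.4747.

8.475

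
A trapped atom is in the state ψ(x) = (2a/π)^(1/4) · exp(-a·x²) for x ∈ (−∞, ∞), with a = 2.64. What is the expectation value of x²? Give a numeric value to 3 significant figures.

⟨x²⟩ = ∫ x²·|ψ|² dx (integrals over the domain).
Gaussian moments: ∫x^(2j)·e^(−2ax²) dx = (2j−1)!!/(4a)^j · √(π/(2a)), odd powers integrate to 0; here √(π/(2a)) = 0.77136.
⟨x²⟩ = 0.094697.

0.0947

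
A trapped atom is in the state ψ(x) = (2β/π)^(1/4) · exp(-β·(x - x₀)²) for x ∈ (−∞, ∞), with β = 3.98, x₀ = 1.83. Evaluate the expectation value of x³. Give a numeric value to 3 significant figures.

⟨x³⟩ = ∫ x³·|ψ|² dx (integrals over the domain).
Gaussian moments (u = x − x₀): ∫u^(2j)·e^(−2βu²) du = (2j−1)!!/(4β)^j · √(π/(2β)), odd powers integrate to 0; here √(π/(2β)) = 0.62823.
⟨x³⟩ = 6.4733.

6.47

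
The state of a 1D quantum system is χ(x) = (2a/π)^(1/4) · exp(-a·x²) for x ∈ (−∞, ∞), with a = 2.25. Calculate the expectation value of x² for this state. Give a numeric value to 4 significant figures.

0.1111

⟨x²⟩ = ∫ x²·|χ|² dx (integrals over the domain).
Gaussian moments: ∫x^(2j)·e^(−2ax²) dx = (2j−1)!!/(4a)^j · √(π/(2a)), odd powers integrate to 0; here √(π/(2a)) = 0.83554.
⟨x²⟩ = 0.11111.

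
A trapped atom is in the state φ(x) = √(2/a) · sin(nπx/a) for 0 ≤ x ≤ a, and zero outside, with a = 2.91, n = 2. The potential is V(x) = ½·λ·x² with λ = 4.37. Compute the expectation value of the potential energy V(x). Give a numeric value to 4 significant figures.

⟨V⟩ = ∫ V(x)·|φ|² dx.
With sin²θ = (1 − cos2θ)/2 on 0 ≤ x ≤ a: ∫sin²(nπx/a) dx = a/2, ∫x·sin²(nπx/a) dx = a²/4, ∫x²·sin²(nπx/a) dx = a³·(1/6 − 1/(4n²π²)); higher powers xᵏ the same way, integrating xᵏ·cos(2nπx/a) by parts.
⟨V⟩ = 5.9333.

5.933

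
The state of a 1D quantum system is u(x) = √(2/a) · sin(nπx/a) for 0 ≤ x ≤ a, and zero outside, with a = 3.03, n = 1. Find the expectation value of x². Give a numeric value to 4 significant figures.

2.595

⟨x²⟩ = ∫ x²·|u|² dx (integrals over the domain).
With sin²θ = (1 − cos2θ)/2 on 0 ≤ x ≤ a: ∫sin²(nπx/a) dx = a/2, ∫x·sin²(nπx/a) dx = a²/4, ∫x²·sin²(nπx/a) dx = a³·(1/6 − 1/(4n²π²)); higher powers xᵏ the same way, integrating xᵏ·cos(2nπx/a) by parts.
⟨x²⟩ = 2.5952.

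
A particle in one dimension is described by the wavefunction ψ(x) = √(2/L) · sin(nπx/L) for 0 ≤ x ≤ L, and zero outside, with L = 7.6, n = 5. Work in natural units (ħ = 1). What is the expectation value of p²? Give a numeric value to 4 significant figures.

p² ψ = −ħ² d²ψ/dx²; ⟨p²⟩ = −ħ² ∫ ψ*·ψ'' dx.
d/dx sin(nπx/L) = (nπ/L)·cos(nπx/L) and d²/dx² sin(nπx/L) = −(nπ/L)²·sin(nπx/L); on 0 ≤ x ≤ L, ∫sin²(nπx/L) dx = L/2 and ∫sin(nπx/L)·cos(nπx/L) dx = 0.
⟨p²⟩ = 4.2718.

4.272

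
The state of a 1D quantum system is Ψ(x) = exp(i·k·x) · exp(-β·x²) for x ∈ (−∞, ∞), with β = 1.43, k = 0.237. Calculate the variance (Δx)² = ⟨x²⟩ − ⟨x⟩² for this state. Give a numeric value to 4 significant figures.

Compute ⟨x⟩ and ⟨x²⟩ separately, then (Δx)² = ⟨x²⟩ − ⟨x⟩².
Gaussian moments: ∫x^(2j)·e^(−2βx²) dx = (2j−1)!!/(4β)^j · √(π/(2β)), odd powers integrate to 0; here √(π/(2β)) = 1.0481.
Normalization: ∫|Ψ|² dx = 1.0481.
⟨x⟩ = 0.0000 and ⟨x²⟩ = 0.17483.
(Δx)² = 0.17483 − (0.0000)² = 0.17483.

0.1748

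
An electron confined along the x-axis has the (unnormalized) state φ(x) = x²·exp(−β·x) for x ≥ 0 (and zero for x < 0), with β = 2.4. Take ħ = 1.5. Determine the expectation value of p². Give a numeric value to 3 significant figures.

4.32

p² φ = −ħ² d²φ/dx²; ⟨p²⟩ = −ħ² ∫ φ*·φ'' dx / ∫|φ|² dx.
Differentiate x²·exp(−β·x) with the product rule; every integrand then reduces to terms xʲ·e^(−2βx) on [0, ∞), with ∫₀^∞ xʲ·e^(−2βx) dx = j!/(2β)^(j+1).
State is unnormalized: ∫|φ|² dx = 0.0094190, and ∫φ*·(−ħ² φ'') dx = 0.040690, so ⟨p²⟩ = 0.040690 / 0.0094190.
⟨p²⟩ = 4.3200.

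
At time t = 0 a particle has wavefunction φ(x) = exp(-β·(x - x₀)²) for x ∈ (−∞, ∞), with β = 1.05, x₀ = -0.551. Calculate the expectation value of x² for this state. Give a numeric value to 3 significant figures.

⟨x²⟩ = ∫ x²·|φ|² dx / ∫|φ|² dx (integrals over the domain).
Gaussian moments (u = x − x₀): ∫u^(2j)·e^(−2βu²) du = (2j−1)!!/(4β)^j · √(π/(2β)), odd powers integrate to 0; here √(π/(2β)) = 1.2231.
State is unnormalized: ∫|φ|² dx = 1.2231, and ∫φ*·x²·φ dx = 0.66255, so ⟨x²⟩ = 0.66255 / 1.2231.
⟨x²⟩ = 0.54170.

0.542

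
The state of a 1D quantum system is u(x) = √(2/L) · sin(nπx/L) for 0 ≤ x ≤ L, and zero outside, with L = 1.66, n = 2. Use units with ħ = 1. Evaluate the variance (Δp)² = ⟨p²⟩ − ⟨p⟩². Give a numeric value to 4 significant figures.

Compute ⟨p⟩ and ⟨p²⟩ separately; (Δp)² = ⟨p²⟩ − ⟨p⟩².
d/dx sin(nπx/L) = (nπ/L)·cos(nπx/L) and d²/dx² sin(nπx/L) = −(nπ/L)²·sin(nπx/L); on 0 ≤ x ≤ L, ∫sin²(nπx/L) dx = L/2 and ∫sin(nπx/L)·cos(nπx/L) dx = 0.
⟨p⟩ = 0.0000 and ⟨p²⟩ = 14.327.
(Δp)² = 14.327 − (0.0000)² = 14.327.

14.33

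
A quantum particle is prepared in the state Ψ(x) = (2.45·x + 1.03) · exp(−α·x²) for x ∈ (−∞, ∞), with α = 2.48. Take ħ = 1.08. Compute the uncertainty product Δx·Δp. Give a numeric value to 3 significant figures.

Δx = √(⟨x²⟩−⟨x⟩²), Δp = √(⟨p²⟩−⟨p⟩²).
Expand each integrand as polynomial × e^(−2αx²) and use ∫x^(2j)·e^(−2αx²) dx = (2j−1)!!/(4α)^j · √(π/(2α)), odd powers → 0; here √(π/(2α)) = 0.79586. Differentiate with the product rule, d/dx e^(−αx²) = −2αx·e^(−αx²).
Normalization: ∫|Ψ|² dx = 1.3259.
⟨x⟩ = 0.30539, ⟨x²⟩ = 0.17403 ⇒ Δx = 0.28420.
⟨p⟩ = 0.0000, ⟨p²⟩ = 4.9939 ⇒ Δp = 2.2347.
Δx·Δp = 0.63511.

0.635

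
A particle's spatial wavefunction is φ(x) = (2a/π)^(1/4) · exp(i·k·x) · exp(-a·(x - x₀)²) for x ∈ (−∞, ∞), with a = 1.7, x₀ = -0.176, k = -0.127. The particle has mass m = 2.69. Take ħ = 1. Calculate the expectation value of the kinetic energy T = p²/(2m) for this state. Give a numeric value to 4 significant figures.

T = −(ħ²/2m) d²/dx², so ⟨T⟩ = −(ħ²/2m) ∫ φ*·φ'' dx; with m = 2.69.
Gaussian moments (u = x − x₀): ∫u^(2j)·e^(−2au²) du = (2j−1)!!/(4a)^j · √(π/(2a)), odd powers integrate to 0; here √(π/(2a)) = 0.96125. Derivatives: φ′ = (ik − 2au)·φ, φ″ = ((ik − 2au)² − 2a)·φ; the odd-in-u pieces drop out.
⟨T⟩ = 0.31898.

0.3190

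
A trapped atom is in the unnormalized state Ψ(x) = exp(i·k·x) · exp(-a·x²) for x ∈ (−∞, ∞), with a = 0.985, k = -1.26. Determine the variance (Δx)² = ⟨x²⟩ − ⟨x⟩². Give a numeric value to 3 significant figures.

0.254

Compute ⟨x⟩ and ⟨x²⟩ separately, then (Δx)² = ⟨x²⟩ − ⟨x⟩².
Gaussian moments: ∫x^(2j)·e^(−2ax²) dx = (2j−1)!!/(4a)^j · √(π/(2a)), odd powers integrate to 0; here √(π/(2a)) = 1.2628.
Normalization: ∫|Ψ|² dx = 1.2628.
⟨x⟩ = 0.0000 and ⟨x²⟩ = 0.25381.
(Δx)² = 0.25381 − (0.0000)² = 0.25381.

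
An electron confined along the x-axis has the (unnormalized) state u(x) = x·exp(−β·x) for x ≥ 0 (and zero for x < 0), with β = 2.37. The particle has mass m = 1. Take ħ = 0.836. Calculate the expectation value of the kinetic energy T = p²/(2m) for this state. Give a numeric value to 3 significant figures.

1.96

T = −(ħ²/2m) d²/dx², so ⟨T⟩ = −(ħ²/2m) ∫ u*·u'' dx / ∫|u|² dx; with m = 1.
Differentiate x·exp(−β·x) with the product rule; every integrand then reduces to terms xʲ·e^(−2βx) on [0, ∞), with ∫₀^∞ xʲ·e^(−2βx) dx = j!/(2β)^(j+1).
State is unnormalized: ∫|u|² dx = 0.018780, and ∫u*·(−ħ²/2m · u'') dx = 0.036862, so ⟨T⟩ = 0.036862 / 0.018780.
⟨T⟩ = 1.9628.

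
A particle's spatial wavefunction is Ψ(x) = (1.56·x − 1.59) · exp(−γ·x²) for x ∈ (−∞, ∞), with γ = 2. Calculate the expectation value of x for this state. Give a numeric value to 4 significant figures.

⟨x⟩ = ∫ x·|Ψ|² dx / ∫|Ψ|² dx (integrals over the domain).
Expand each integrand as polynomial × e^(−2γx²) and use ∫x^(2j)·e^(−2γx²) dx = (2j−1)!!/(4γ)^j · √(π/(2γ)), odd powers → 0; here √(π/(2γ)) = 0.88623.
State is unnormalized: ∫|Ψ|² dx = 2.5101, and ∫Ψ*·x·Ψ dx = -0.54955, so ⟨x⟩ = -0.54955 / 2.5101.
⟨x⟩ = -0.21894.

-0.2189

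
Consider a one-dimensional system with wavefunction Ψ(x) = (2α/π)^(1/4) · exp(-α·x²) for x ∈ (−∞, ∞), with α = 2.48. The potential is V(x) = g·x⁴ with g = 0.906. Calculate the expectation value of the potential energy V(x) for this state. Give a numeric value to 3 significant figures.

⟨V⟩ = ∫ V(x)·|Ψ|² dx.
Gaussian moments: ∫x^(2j)·e^(−2αx²) dx = (2j−1)!!/(4α)^j · √(π/(2α)), odd powers integrate to 0; here √(π/(2α)) = 0.79586.
⟨V⟩ = 0.027620.

0.0276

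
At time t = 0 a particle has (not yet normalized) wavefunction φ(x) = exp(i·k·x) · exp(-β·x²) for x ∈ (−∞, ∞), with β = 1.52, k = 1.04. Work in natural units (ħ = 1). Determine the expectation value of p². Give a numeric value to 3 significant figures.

2.60

p² φ = −ħ² d²φ/dx²; ⟨p²⟩ = −ħ² ∫ φ*·φ'' dx / ∫|φ|² dx.
Gaussian moments: ∫x^(2j)·e^(−2βx²) dx = (2j−1)!!/(4β)^j · √(π/(2β)), odd powers integrate to 0; here √(π/(2β)) = 1.0166. Derivatives: φ′ = (ik − 2βx)·φ, φ″ = ((ik − 2βx)² − 2β)·φ; the odd-in-x pieces drop out.
State is unnormalized: ∫|φ|² dx = 1.0166, and ∫φ*·(−ħ² φ'') dx = 2.6447, so ⟨p²⟩ = 2.6447 / 1.0166.
⟨p²⟩ = 2.6016.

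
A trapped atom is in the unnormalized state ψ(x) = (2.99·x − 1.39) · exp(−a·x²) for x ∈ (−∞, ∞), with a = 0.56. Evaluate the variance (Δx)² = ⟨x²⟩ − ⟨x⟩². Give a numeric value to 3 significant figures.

Compute ⟨x⟩ and ⟨x²⟩ separately, then (Δx)² = ⟨x²⟩ − ⟨x⟩².
Expand each integrand as polynomial × e^(−2ax²) and use ∫x^(2j)·e^(−2ax²) dx = (2j−1)!!/(4a)^j · √(π/(2a)), odd powers → 0; here √(π/(2a)) = 1.6748.
Normalization: ∫|ψ|² dx = 9.9203.
⟨x⟩ = -0.62648 and ⟨x²⟩ = 1.0480.
(Δx)² = 1.0480 − (-0.62648)² = 0.65556.

0.656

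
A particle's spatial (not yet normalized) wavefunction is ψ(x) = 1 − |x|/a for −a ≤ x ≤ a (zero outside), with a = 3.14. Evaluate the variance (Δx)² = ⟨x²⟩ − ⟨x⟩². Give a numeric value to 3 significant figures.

0.986

Compute ⟨x⟩ and ⟨x²⟩ separately, then (Δx)² = ⟨x²⟩ − ⟨x⟩².
ψ is even, so ∫ over [−a, a] = 2∫₀ᵃ with ψ = 1 − x/a there: ∫₀ᵃ (1 − x/a)² dx = a/3, ∫₀ᵃ x²(1 − x/a)² dx = a³/30, ∫₀ᵃ x⁴(1 − x/a)² dx = a⁵/105.
Normalization: ∫|ψ|² dx = 2.0933.
⟨x⟩ = 0.0000 and ⟨x²⟩ = 0.98596.
(Δx)² = 0.98596 − (0.0000)² = 0.98596.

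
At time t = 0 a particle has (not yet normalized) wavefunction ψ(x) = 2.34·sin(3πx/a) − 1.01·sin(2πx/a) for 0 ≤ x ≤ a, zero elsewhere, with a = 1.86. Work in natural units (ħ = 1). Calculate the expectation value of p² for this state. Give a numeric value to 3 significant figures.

23.4

p² ψ = −ħ² d²ψ/dx²; ⟨p²⟩ = −ħ² ∫ ψ*·ψ'' dx / ∫|ψ|² dx.
d²/dx² sin(jπx/a) = −(jπ/a)²·sin(jπx/a); on 0 ≤ x ≤ a, ∫sin²(jπx/a) dx = a/2 and ∫sin(jπx/a)·sin(lπx/a) dx = 0 for j ≠ l, so only diagonal terms survive in ∫|ψ|² and ∫ψ·ψ″; ∫ψ·ψ′ dx = [ψ²/2] between the walls = 0.
State is unnormalized: ∫|ψ|² dx = 6.0410, and ∫ψ*·(−ħ² ψ'') dx = 141.57, so ⟨p²⟩ = 141.57 / 6.0410.
⟨p²⟩ = 23.435.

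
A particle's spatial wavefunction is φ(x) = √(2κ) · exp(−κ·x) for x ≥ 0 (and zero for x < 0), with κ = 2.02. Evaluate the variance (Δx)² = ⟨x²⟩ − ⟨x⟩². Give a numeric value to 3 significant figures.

0.0613

Compute ⟨x⟩ and ⟨x²⟩ separately, then (Δx)² = ⟨x²⟩ − ⟨x⟩².
Every integrand reduces to terms xʲ·e^(−2κx) on [0, ∞); use ∫₀^∞ xʲ·e^(−2κx) dx = j!/(2κ)^(j+1).
⟨x⟩ = 0.24752 and ⟨x²⟩ = 0.12254.
(Δx)² = 0.12254 − (0.24752)² = 0.061269.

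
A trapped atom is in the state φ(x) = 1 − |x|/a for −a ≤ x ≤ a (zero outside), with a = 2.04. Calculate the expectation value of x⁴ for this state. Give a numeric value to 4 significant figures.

⟨x⁴⟩ = ∫ x⁴·|φ|² dx / ∫|φ|² dx (integrals over the domain).
φ is even, so ∫ over [−a, a] = 2∫₀ᵃ with φ = 1 − x/a there: ∫₀ᵃ (1 − x/a)² dx = a/3, ∫₀ᵃ x²(1 − x/a)² dx = a³/30, ∫₀ᵃ x⁴(1 − x/a)² dx = a⁵/105.
State is unnormalized: ∫|φ|² dx = 1.3600, and ∫φ*·x⁴·φ dx = 0.67296, so ⟨x⁴⟩ = 0.67296 / 1.3600.
⟨x⁴⟩ = 0.49483.

0.4948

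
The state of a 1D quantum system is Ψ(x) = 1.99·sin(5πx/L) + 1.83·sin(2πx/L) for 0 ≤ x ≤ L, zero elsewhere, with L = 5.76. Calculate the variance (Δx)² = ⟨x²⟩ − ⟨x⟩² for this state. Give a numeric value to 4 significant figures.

2.525

Compute ⟨x⟩ and ⟨x²⟩ separately, then (Δx)² = ⟨x²⟩ − ⟨x⟩².
On 0 ≤ x ≤ L (j ≠ l): ∫sin²(jπx/L) dx = L/2, ∫sin(jπx/L)·sin(lπx/L) dx = 0; diagonal moments ∫x·sin²(jπx/L) dx = L²/4, ∫x²·sin²(jπx/L) dx = L³·(1/6 − 1/(4j²π²)); cross terms ∫x·sin(jπx/L)·sin(lπx/L) dx = 0 for j + l even and −4jlL²/(π²(j² − l²)²) for j + l odd, ∫x²·sin(jπx/L)·sin(lπx/L) dx = (−1)^(j+l)·4jlL³/(π²(j² − l²)²); higher powers the same way via product-to-sum and parts.
Normalization: ∫|Ψ|² dx = 21.050.
⟨x⟩ = 2.7745 and ⟨x²⟩ = 10.223.
(Δx)² = 10.223 − (2.7745)² = 2.5247.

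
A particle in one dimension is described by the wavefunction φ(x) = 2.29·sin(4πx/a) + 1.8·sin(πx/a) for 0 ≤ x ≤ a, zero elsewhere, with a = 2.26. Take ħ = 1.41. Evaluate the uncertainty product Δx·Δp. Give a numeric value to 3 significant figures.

Δx = √(⟨x²⟩−⟨x⟩²), Δp = √(⟨p²⟩−⟨p⟩²).
On 0 ≤ x ≤ a (j ≠ l): ∫sin²(jπx/a) dx = a/2, ∫sin(jπx/a)·sin(lπx/a) dx = 0; diagonal moments ∫x·sin²(jπx/a) dx = a²/4, ∫x²·sin²(jπx/a) dx = a³·(1/6 − 1/(4j²π²)); cross terms ∫x·sin(jπx/a)·sin(lπx/a) dx = 0 for j + l even and −4jla²/(π²(j² − l²)²) for j + l odd, ∫x²·sin(jπx/a)·sin(lπx/a) dx = (−1)^(j+l)·4jla³/(π²(j² − l²)²); higher powers the same way via product-to-sum and parts. d²/dx² sin(jπx/a) = −(jπ/a)²·sin(jπx/a); on 0 ≤ x ≤ a, ∫sin²(jπx/a) dx = a/2 and ∫sin(jπx/a)·sin(lπx/a) dx = 0 for j ≠ l, so only diagonal terms survive in ∫|φ|² and ∫φ·φ″; ∫φ·φ′ dx = [φ²/2] between the walls = 0.
Normalization: ∫|φ|² dx = 9.5870.
⟨x⟩ = 1.0984, ⟨x²⟩ = 1.5222 ⇒ Δx = 0.56198.
⟨p⟩ = 0.0000, ⟨p²⟩ = 39.460 ⇒ Δp = 6.2817.
Δx·Δp = 3.5302.

3.53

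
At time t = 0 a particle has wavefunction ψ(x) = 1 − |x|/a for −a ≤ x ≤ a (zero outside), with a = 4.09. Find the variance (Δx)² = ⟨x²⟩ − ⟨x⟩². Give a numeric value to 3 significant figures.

Compute ⟨x⟩ and ⟨x²⟩ separately, then (Δx)² = ⟨x²⟩ − ⟨x⟩².
ψ is even, so ∫ over [−a, a] = 2∫₀ᵃ with ψ = 1 − x/a there: ∫₀ᵃ (1 − x/a)² dx = a/3, ∫₀ᵃ x²(1 − x/a)² dx = a³/30, ∫₀ᵃ x⁴(1 − x/a)² dx = a⁵/105.
Normalization: ∫|ψ|² dx = 2.7267.
⟨x⟩ = 0.0000 and ⟨x²⟩ = 1.6728.
(Δx)² = 1.6728 − (0.0000)² = 1.6728.

1.67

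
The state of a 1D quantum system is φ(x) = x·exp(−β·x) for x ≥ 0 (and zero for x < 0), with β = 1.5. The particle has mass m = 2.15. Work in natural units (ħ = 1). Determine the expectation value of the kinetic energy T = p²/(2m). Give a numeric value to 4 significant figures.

0.5233

T = −(ħ²/2m) d²/dx², so ⟨T⟩ = −(ħ²/2m) ∫ φ*·φ'' dx / ∫|φ|² dx; with m = 2.15.
Differentiate x·exp(−β·x) with the product rule; every integrand then reduces to terms xʲ·e^(−2βx) on [0, ∞), with ∫₀^∞ xʲ·e^(−2βx) dx = j!/(2β)^(j+1).
State is unnormalized: ∫|φ|² dx = 0.074074, and ∫φ*·(−ħ²/2m · φ'') dx = 0.038760, so ⟨T⟩ = 0.038760 / 0.074074.
⟨T⟩ = 0.52326.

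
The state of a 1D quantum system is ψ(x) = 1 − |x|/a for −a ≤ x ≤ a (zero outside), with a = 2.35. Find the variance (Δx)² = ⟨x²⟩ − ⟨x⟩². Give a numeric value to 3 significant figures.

Compute ⟨x⟩ and ⟨x²⟩ separately, then (Δx)² = ⟨x²⟩ − ⟨x⟩².
ψ is even, so ∫ over [−a, a] = 2∫₀ᵃ with ψ = 1 − x/a there: ∫₀ᵃ (1 − x/a)² dx = a/3, ∫₀ᵃ x²(1 − x/a)² dx = a³/30, ∫₀ᵃ x⁴(1 − x/a)² dx = a⁵/105.
Normalization: ∫|ψ|² dx = 1.5667.
⟨x⟩ = 0.0000 and ⟨x²⟩ = 0.55225.
(Δx)² = 0.55225 − (0.0000)² = 0.55225.

0.552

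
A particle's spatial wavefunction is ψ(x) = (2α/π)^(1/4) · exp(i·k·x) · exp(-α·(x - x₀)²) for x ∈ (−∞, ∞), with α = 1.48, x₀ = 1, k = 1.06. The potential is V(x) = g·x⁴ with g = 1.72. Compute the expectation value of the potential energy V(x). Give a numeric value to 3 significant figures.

3.61

⟨V⟩ = ∫ V(x)·|ψ|² dx.
Gaussian moments (u = x − x₀): ∫u^(2j)·e^(−2αu²) du = (2j−1)!!/(4α)^j · √(π/(2α)), odd powers integrate to 0; here √(π/(2α)) = 1.0302.
⟨V⟩ = 3.6105.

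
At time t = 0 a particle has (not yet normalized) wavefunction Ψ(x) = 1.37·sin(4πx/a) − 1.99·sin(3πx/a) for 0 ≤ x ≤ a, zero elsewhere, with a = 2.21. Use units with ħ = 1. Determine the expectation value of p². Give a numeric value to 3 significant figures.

p² Ψ = −ħ² d²Ψ/dx²; ⟨p²⟩ = −ħ² ∫ Ψ*·Ψ'' dx / ∫|Ψ|² dx.
d²/dx² sin(jπx/a) = −(jπ/a)²·sin(jπx/a); on 0 ≤ x ≤ a, ∫sin²(jπx/a) dx = a/2 and ∫sin(jπx/a)·sin(lπx/a) dx = 0 for j ≠ l, so only diagonal terms survive in ∫|Ψ|² and ∫Ψ·Ψ″; ∫Ψ·Ψ′ dx = [Ψ²/2] between the walls = 0.
State is unnormalized: ∫|Ψ|² dx = 6.4499, and ∫Ψ*·(−ħ² Ψ'') dx = 146.64, so ⟨p²⟩ = 146.64 / 6.4499.
⟨p²⟩ = 22.735.

22.7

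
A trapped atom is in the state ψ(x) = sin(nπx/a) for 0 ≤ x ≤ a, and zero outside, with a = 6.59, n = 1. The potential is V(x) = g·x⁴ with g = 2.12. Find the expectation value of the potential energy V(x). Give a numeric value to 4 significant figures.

⟨V⟩ = ∫ V(x)·|ψ|² dx / ∫|ψ|² dx.
With sin²θ = (1 − cos2θ)/2 on 0 ≤ x ≤ a: ∫sin²(nπx/a) dx = a/2, ∫x·sin²(nπx/a) dx = a²/4, ∫x²·sin²(nπx/a) dx = a³·(1/6 − 1/(4n²π²)); higher powers xᵏ the same way, integrating xᵏ·cos(2nπx/a) by parts.
State is unnormalized: ∫|ψ|² dx = 3.2950, and ∫ψ*·V(x)·ψ dx = 1502.9, so ⟨V⟩ = 1502.9 / 3.2950.
⟨V⟩ = 456.12.

456.1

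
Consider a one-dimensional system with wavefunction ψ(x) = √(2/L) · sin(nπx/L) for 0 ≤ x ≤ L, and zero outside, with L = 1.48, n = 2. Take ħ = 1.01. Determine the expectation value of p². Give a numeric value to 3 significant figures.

18.4

p² ψ = −ħ² d²ψ/dx²; ⟨p²⟩ = −ħ² ∫ ψ*·ψ'' dx.
d/dx sin(nπx/L) = (nπ/L)·cos(nπx/L) and d²/dx² sin(nπx/L) = −(nπ/L)²·sin(nπx/L); on 0 ≤ x ≤ L, ∫sin²(nπx/L) dx = L/2 and ∫sin(nπx/L)·cos(nπx/L) dx = 0.
⟨p²⟩ = 18.386.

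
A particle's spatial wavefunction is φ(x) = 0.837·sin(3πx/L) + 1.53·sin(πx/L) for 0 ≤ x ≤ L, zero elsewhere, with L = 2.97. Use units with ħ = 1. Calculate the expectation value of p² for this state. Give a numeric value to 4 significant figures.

p² φ = −ħ² d²φ/dx²; ⟨p²⟩ = −ħ² ∫ φ*·φ'' dx / ∫|φ|² dx.
d²/dx² sin(jπx/L) = −(jπ/L)²·sin(jπx/L); on 0 ≤ x ≤ L, ∫sin²(jπx/L) dx = L/2 and ∫sin(jπx/L)·sin(lπx/L) dx = 0 for j ≠ l, so only diagonal terms survive in ∫|φ|² and ∫φ·φ″; ∫φ·φ′ dx = [φ²/2] between the walls = 0.
State is unnormalized: ∫|φ|² dx = 4.5166, and ∫φ*·(−ħ² φ'') dx = 14.366, so ⟨p²⟩ = 14.366 / 4.5166.
⟨p²⟩ = 3.1807.

3.181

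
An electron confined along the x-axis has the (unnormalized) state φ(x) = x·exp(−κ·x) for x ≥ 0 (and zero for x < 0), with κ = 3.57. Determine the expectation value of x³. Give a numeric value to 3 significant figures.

0.165

⟨x³⟩ = ∫ x³·|φ|² dx / ∫|φ|² dx (integrals over the domain).
Every integrand reduces to terms xʲ·e^(−2κx) on [0, ∞); use ∫₀^∞ xʲ·e^(−2κx) dx = j!/(2κ)^(j+1).
State is unnormalized: ∫|φ|² dx = 0.0054946, and ∫φ*·x³·φ dx = 0.00090572, so ⟨x³⟩ = 0.00090572 / 0.0054946.
⟨x³⟩ = 0.16484.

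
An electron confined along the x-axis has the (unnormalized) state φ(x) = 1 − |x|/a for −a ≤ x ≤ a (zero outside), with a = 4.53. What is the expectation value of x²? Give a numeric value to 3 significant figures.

⟨x²⟩ = ∫ x²·|φ|² dx / ∫|φ|² dx (integrals over the domain).
φ is even, so ∫ over [−a, a] = 2∫₀ᵃ with φ = 1 − x/a there: ∫₀ᵃ (1 − x/a)² dx = a/3, ∫₀ᵃ x²(1 − x/a)² dx = a³/30, ∫₀ᵃ x⁴(1 − x/a)² dx = a⁵/105.
State is unnormalized: ∫|φ|² dx = 3.0200, and ∫φ*·x²·φ dx = 6.1973, so ⟨x²⟩ = 6.1973 / 3.0200.
⟨x²⟩ = 2.0521.

2.05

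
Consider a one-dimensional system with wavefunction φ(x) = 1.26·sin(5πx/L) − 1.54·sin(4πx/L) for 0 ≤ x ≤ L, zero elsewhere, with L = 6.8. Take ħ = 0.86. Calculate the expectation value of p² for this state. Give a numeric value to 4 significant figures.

p² φ = −ħ² d²φ/dx²; ⟨p²⟩ = −ħ² ∫ φ*·φ'' dx / ∫|φ|² dx.
d²/dx² sin(jπx/L) = −(jπ/L)²·sin(jπx/L); on 0 ≤ x ≤ L, ∫sin²(jπx/L) dx = L/2 and ∫sin(jπx/L)·sin(lπx/L) dx = 0 for j ≠ l, so only diagonal terms survive in ∫|φ|² and ∫φ·φ″; ∫φ·φ′ dx = [φ²/2] between the walls = 0.
State is unnormalized: ∫|φ|² dx = 13.461, and ∫φ*·(−ħ² φ'') dx = 41.670, so ⟨p²⟩ = 41.670 / 13.461.
⟨p²⟩ = 3.0955.

3.096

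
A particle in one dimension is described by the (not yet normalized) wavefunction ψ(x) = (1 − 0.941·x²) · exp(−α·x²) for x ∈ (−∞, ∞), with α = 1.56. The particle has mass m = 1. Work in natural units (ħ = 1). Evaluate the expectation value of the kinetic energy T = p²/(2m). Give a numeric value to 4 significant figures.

1.486

T = −(ħ²/2m) d²/dx², so ⟨T⟩ = −(ħ²/2m) ∫ ψ*·ψ'' dx / ∫|ψ|² dx; with m = 1.
Expand each integrand as polynomial × e^(−2αx²) and use ∫x^(2j)·e^(−2αx²) dx = (2j−1)!!/(4α)^j · √(π/(2α)), odd powers → 0; here √(π/(2α)) = 1.0035. Differentiate with the product rule, d/dx e^(−αx²) = −2αx·e^(−αx²).
State is unnormalized: ∫|ψ|² dx = 0.76927, and ∫ψ*·(−ħ²/2m · ψ'') dx = 1.1434, so ⟨T⟩ = 1.1434 / 0.76927.
⟨T⟩ = 1.4863.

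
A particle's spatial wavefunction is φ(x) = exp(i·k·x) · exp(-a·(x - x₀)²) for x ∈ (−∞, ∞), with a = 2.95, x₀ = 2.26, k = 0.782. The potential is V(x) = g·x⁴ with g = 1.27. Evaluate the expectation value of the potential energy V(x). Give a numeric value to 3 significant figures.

36.5

⟨V⟩ = ∫ V(x)·|φ|² dx / ∫|φ|² dx.
Gaussian moments (u = x − x₀): ∫u^(2j)·e^(−2au²) du = (2j−1)!!/(4a)^j · √(π/(2a)), odd powers integrate to 0; here √(π/(2a)) = 0.72971.
State is unnormalized: ∫|φ|² dx = 0.72971, and ∫φ*·V(x)·φ dx = 26.603, so ⟨V⟩ = 26.603 / 0.72971.
⟨V⟩ = 36.457.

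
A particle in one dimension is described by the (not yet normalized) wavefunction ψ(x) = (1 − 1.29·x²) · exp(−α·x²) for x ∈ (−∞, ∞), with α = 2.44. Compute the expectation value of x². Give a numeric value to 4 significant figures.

0.06098

⟨x²⟩ = ∫ x²·|ψ|² dx / ∫|ψ|² dx (integrals over the domain).
Expand each integrand as polynomial × e^(−2αx²) and use ∫x^(2j)·e^(−2αx²) dx = (2j−1)!!/(4α)^j · √(π/(2α)), odd powers → 0; here √(π/(2α)) = 0.80235.
State is unnormalized: ∫|ψ|² dx = 0.63230, and ∫ψ*·x²·ψ dx = 0.038556, so ⟨x²⟩ = 0.038556 / 0.63230.
⟨x²⟩ = 0.060978.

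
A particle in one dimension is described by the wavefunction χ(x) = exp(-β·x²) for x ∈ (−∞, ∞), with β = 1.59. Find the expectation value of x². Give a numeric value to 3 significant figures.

⟨x²⟩ = ∫ x²·|χ|² dx / ∫|χ|² dx (integrals over the domain).
Gaussian moments: ∫x^(2j)·e^(−2βx²) dx = (2j−1)!!/(4β)^j · √(π/(2β)), odd powers integrate to 0; here √(π/(2β)) = 0.99394.
State is unnormalized: ∫|χ|² dx = 0.99394, and ∫χ*·x²·χ dx = 0.15628, so ⟨x²⟩ = 0.15628 / 0.99394.
⟨x²⟩ = 0.15723.

0.157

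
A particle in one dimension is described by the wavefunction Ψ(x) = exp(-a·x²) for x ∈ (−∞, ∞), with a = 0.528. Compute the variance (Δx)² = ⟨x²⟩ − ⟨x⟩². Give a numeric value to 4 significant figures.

Compute ⟨x⟩ and ⟨x²⟩ separately, then (Δx)² = ⟨x²⟩ − ⟨x⟩².
Gaussian moments: ∫x^(2j)·e^(−2ax²) dx = (2j−1)!!/(4a)^j · √(π/(2a)), odd powers integrate to 0; here √(π/(2a)) = 1.7248.
Normalization: ∫|Ψ|² dx = 1.7248.
⟨x⟩ = 0.0000 and ⟨x²⟩ = 0.47348.
(Δx)² = 0.47348 − (0.0000)² = 0.47348.

0.4735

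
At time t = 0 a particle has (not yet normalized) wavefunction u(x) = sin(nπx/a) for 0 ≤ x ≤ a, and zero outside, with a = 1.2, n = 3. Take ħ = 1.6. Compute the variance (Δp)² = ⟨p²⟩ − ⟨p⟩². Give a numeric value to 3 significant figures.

Compute ⟨p⟩ and ⟨p²⟩ separately; (Δp)² = ⟨p²⟩ − ⟨p⟩².
d/dx sin(nπx/a) = (nπ/a)·cos(nπx/a) and d²/dx² sin(nπx/a) = −(nπ/a)²·sin(nπx/a); on 0 ≤ x ≤ a, ∫sin²(nπx/a) dx = a/2 and ∫sin(nπx/a)·cos(nπx/a) dx = 0.
Normalization: ∫|u|² dx = 0.60000.
⟨p⟩ = 0.0000 and ⟨p²⟩ = 157.91.
(Δp)² = 157.91 − (0.0000)² = 157.91.

158.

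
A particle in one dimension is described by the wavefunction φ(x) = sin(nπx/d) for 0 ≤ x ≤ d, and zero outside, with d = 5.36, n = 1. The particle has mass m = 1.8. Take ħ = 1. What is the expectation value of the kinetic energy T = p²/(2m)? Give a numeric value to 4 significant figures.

0.09543

T = −(ħ²/2m) d²/dx², so ⟨T⟩ = −(ħ²/2m) ∫ φ*·φ'' dx / ∫|φ|² dx; with m = 1.8.
d/dx sin(nπx/d) = (nπ/d)·cos(nπx/d) and d²/dx² sin(nπx/d) = −(nπ/d)²·sin(nπx/d); on 0 ≤ x ≤ d, ∫sin²(nπx/d) dx = d/2 and ∫sin(nπx/d)·cos(nπx/d) dx = 0.
State is unnormalized: ∫|φ|² dx = 2.6800, and ∫φ*·(−ħ²/2m · φ'') dx = 0.25574, so ⟨T⟩ = 0.25574 / 2.6800.
⟨T⟩ = 0.095426.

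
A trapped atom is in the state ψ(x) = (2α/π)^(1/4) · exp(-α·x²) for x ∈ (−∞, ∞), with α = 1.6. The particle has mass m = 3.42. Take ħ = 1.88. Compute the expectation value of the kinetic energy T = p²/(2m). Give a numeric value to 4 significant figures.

T = −(ħ²/2m) d²/dx², so ⟨T⟩ = −(ħ²/2m) ∫ ψ*·ψ'' dx; with m = 3.42.
Gaussian moments: ∫x^(2j)·e^(−2αx²) dx = (2j−1)!!/(4α)^j · √(π/(2α)), odd powers integrate to 0; here √(π/(2α)) = 0.99083. Derivatives: d/dx e^(−αx²) = −2αx·e^(−αx²), d²/dx² e^(−αx²) = (4α²x² − 2α)·e^(−αx²).
⟨T⟩ = 0.82676.

0.8268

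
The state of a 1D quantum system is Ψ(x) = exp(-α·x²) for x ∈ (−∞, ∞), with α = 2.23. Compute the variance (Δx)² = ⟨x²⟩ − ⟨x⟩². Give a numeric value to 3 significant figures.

Compute ⟨x⟩ and ⟨x²⟩ separately, then (Δx)² = ⟨x²⟩ − ⟨x⟩².
Gaussian moments: ∫x^(2j)·e^(−2αx²) dx = (2j−1)!!/(4α)^j · √(π/(2α)), odd powers integrate to 0; here √(π/(2α)) = 0.83928.
Normalization: ∫|Ψ|² dx = 0.83928.
⟨x⟩ = 0.0000 and ⟨x²⟩ = 0.11211.
(Δx)² = 0.11211 − (0.0000)² = 0.11211.

0.112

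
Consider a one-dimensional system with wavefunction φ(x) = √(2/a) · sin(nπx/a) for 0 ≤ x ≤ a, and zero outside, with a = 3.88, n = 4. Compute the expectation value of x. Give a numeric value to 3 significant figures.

1.94

⟨x⟩ = ∫ x·|φ|² dx (integrals over the domain).
With sin²θ = (1 − cos2θ)/2 on 0 ≤ x ≤ a: ∫sin²(nπx/a) dx = a/2, ∫x·sin²(nπx/a) dx = a²/4, ∫x²·sin²(nπx/a) dx = a³·(1/6 − 1/(4n²π²)); higher powers xᵏ the same way, integrating xᵏ·cos(2nπx/a) by parts.
⟨x⟩ = 1.9400.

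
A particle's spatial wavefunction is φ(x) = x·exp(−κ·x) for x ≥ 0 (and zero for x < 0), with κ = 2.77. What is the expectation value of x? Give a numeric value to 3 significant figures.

0.542

⟨x⟩ = ∫ x·|φ|² dx / ∫|φ|² dx (integrals over the domain).
Every integrand reduces to terms xʲ·e^(−2κx) on [0, ∞); use ∫₀^∞ xʲ·e^(−2κx) dx = j!/(2κ)^(j+1).
State is unnormalized: ∫|φ|² dx = 0.011763, and ∫φ*·x·φ dx = 0.0063696, so ⟨x⟩ = 0.0063696 / 0.011763.
⟨x⟩ = 0.54152.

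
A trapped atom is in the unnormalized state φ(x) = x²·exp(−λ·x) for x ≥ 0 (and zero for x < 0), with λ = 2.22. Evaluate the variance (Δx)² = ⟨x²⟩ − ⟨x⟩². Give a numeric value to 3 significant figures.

0.254

Compute ⟨x⟩ and ⟨x²⟩ separately, then (Δx)² = ⟨x²⟩ − ⟨x⟩².
Every integrand reduces to terms xʲ·e^(−2λx) on [0, ∞); use ∫₀^∞ xʲ·e^(−2λx) dx = j!/(2λ)^(j+1).
Normalization: ∫|φ|² dx = 0.013909.
⟨x⟩ = 1.1261 and ⟨x²⟩ = 1.5218.
(Δx)² = 1.5218 − (1.1261)² = 0.25363.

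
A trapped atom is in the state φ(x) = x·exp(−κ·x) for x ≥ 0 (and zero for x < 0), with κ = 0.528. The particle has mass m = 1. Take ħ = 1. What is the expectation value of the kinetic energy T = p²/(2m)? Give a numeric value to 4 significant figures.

T = −(ħ²/2m) d²/dx², so ⟨T⟩ = −(ħ²/2m) ∫ φ*·φ'' dx / ∫|φ|² dx; with m = 1.
Differentiate x·exp(−κ·x) with the product rule; every integrand then reduces to terms xʲ·e^(−2κx) on [0, ∞), with ∫₀^∞ xʲ·e^(−2κx) dx = j!/(2κ)^(j+1).
State is unnormalized: ∫|φ|² dx = 1.6984, and ∫φ*·(−ħ²/2m · φ'') dx = 0.23674, so ⟨T⟩ = 0.23674 / 1.6984.
⟨T⟩ = 0.13939.

0.1394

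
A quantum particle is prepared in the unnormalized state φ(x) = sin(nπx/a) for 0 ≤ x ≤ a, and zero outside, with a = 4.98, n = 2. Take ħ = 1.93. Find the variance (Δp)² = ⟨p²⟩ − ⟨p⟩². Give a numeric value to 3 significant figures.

5.93

Compute ⟨p⟩ and ⟨p²⟩ separately; (Δp)² = ⟨p²⟩ − ⟨p⟩².
d/dx sin(nπx/a) = (nπ/a)·cos(nπx/a) and d²/dx² sin(nπx/a) = −(nπ/a)²·sin(nπx/a); on 0 ≤ x ≤ a, ∫sin²(nπx/a) dx = a/2 and ∫sin(nπx/a)·cos(nπx/a) dx = 0.
Normalization: ∫|φ|² dx = 2.4900.
⟨p⟩ = 0.0000 and ⟨p²⟩ = 5.9295.
(Δp)² = 5.9295 − (0.0000)² = 5.9295.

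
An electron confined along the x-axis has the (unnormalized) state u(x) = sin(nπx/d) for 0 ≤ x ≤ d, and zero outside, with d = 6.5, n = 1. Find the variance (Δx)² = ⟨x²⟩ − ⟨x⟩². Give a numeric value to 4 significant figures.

1.380

Compute ⟨x⟩ and ⟨x²⟩ separately, then (Δx)² = ⟨x²⟩ − ⟨x⟩².
With sin²θ = (1 − cos2θ)/2 on 0 ≤ x ≤ d: ∫sin²(nπx/d) dx = d/2, ∫x·sin²(nπx/d) dx = d²/4, ∫x²·sin²(nπx/d) dx = d³·(1/6 − 1/(4n²π²)); higher powers xᵏ the same way, integrating xᵏ·cos(2nπx/d) by parts.
Normalization: ∫|u|² dx = 3.2500.
⟨x⟩ = 3.2500 and ⟨x²⟩ = 11.943.
(Δx)² = 11.943 − (3.2500)² = 1.3804.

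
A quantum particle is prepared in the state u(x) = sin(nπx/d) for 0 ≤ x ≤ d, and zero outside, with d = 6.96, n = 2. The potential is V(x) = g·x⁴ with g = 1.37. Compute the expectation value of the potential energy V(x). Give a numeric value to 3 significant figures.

⟨V⟩ = ∫ V(x)·|u|² dx / ∫|u|² dx.
With sin²θ = (1 − cos2θ)/2 on 0 ≤ x ≤ d: ∫sin²(nπx/d) dx = d/2, ∫x·sin²(nπx/d) dx = d²/4, ∫x²·sin²(nπx/d) dx = d³·(1/6 − 1/(4n²π²)); higher powers xᵏ the same way, integrating xᵏ·cos(2nπx/d) by parts.
State is unnormalized: ∫|u|² dx = 3.4800, and ∫u*·V(x)·u dx = 1964.9, so ⟨V⟩ = 1964.9 / 3.4800.
⟨V⟩ = 564.63.

565.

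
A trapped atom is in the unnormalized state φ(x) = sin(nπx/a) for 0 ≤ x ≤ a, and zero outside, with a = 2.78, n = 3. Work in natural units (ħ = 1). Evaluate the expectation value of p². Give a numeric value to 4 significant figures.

11.49

p² φ = −ħ² d²φ/dx²; ⟨p²⟩ = −ħ² ∫ φ*·φ'' dx / ∫|φ|² dx.
d/dx sin(nπx/a) = (nπ/a)·cos(nπx/a) and d²/dx² sin(nπx/a) = −(nπ/a)²·sin(nπx/a); on 0 ≤ x ≤ a, ∫sin²(nπx/a) dx = a/2 and ∫sin(nπx/a)·cos(nπx/a) dx = 0.
State is unnormalized: ∫|φ|² dx = 1.3900, and ∫φ*·(−ħ² φ'') dx = 15.976, so ⟨p²⟩ = 15.976 / 1.3900.
⟨p²⟩ = 11.494.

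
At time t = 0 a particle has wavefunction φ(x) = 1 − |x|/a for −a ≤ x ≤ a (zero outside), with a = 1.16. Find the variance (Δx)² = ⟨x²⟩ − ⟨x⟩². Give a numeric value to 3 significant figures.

Compute ⟨x⟩ and ⟨x²⟩ separately, then (Δx)² = ⟨x²⟩ − ⟨x⟩².
φ is even, so ∫ over [−a, a] = 2∫₀ᵃ with φ = 1 − x/a there: ∫₀ᵃ (1 − x/a)² dx = a/3, ∫₀ᵃ x²(1 − x/a)² dx = a³/30, ∫₀ᵃ x⁴(1 − x/a)² dx = a⁵/105.
Normalization: ∫|φ|² dx = 0.77333.
⟨x⟩ = 0.0000 and ⟨x²⟩ = 0.13456.
(Δx)² = 0.13456 − (0.0000)² = 0.13456.

0.135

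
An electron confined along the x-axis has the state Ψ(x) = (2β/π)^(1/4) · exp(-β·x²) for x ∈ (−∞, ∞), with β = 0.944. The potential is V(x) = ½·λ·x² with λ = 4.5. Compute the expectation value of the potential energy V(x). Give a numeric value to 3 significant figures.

0.596

⟨V⟩ = ∫ V(x)·|Ψ|² dx.
Gaussian moments: ∫x^(2j)·e^(−2βx²) dx = (2j−1)!!/(4β)^j · √(π/(2β)), odd powers integrate to 0; here √(π/(2β)) = 1.2900.
⟨V⟩ = 0.59587.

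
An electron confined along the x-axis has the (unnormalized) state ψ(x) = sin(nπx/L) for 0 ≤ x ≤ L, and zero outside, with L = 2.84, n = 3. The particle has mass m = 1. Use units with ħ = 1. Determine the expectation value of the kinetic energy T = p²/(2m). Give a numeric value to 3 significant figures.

T = −(ħ²/2m) d²/dx², so ⟨T⟩ = −(ħ²/2m) ∫ ψ*·ψ'' dx / ∫|ψ|² dx; with m = 1.
d/dx sin(nπx/L) = (nπ/L)·cos(nπx/L) and d²/dx² sin(nπx/L) = −(nπ/L)²·sin(nπx/L); on 0 ≤ x ≤ L, ∫sin²(nπx/L) dx = L/2 and ∫sin(nπx/L)·cos(nπx/L) dx = 0.
State is unnormalized: ∫|ψ|² dx = 1.4200, and ∫ψ*·(−ħ²/2m · ψ'') dx = 7.8192, so ⟨T⟩ = 7.8192 / 1.4200.
⟨T⟩ = 5.5065.

5.51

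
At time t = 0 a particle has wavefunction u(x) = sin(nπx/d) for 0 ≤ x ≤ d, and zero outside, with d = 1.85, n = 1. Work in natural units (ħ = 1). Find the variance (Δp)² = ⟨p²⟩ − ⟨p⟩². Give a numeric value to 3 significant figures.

Compute ⟨p⟩ and ⟨p²⟩ separately; (Δp)² = ⟨p²⟩ − ⟨p⟩².
d/dx sin(nπx/d) = (nπ/d)·cos(nπx/d) and d²/dx² sin(nπx/d) = −(nπ/d)²·sin(nπx/d); on 0 ≤ x ≤ d, ∫sin²(nπx/d) dx = d/2 and ∫sin(nπx/d)·cos(nπx/d) dx = 0.
Normalization: ∫|u|² dx = 0.92500.
⟨p⟩ = 0.0000 and ⟨p²⟩ = 2.8837.
(Δp)² = 2.8837 − (0.0000)² = 2.8837.

2.88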